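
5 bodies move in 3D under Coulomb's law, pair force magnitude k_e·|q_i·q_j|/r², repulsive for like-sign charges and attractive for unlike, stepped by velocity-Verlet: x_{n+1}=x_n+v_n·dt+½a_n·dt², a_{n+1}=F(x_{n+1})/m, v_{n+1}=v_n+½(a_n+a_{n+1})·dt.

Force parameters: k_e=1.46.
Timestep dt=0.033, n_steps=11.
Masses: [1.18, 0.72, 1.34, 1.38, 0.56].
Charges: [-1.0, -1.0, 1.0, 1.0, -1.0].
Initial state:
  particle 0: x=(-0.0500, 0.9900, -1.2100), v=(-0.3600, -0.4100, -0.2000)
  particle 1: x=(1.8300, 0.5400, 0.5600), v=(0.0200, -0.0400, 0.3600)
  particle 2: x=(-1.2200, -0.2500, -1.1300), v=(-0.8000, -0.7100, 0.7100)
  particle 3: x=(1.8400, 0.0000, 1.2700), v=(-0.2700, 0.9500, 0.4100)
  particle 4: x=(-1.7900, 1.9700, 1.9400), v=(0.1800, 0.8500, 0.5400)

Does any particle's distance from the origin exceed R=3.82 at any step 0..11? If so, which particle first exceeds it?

step 0: x0=(-0.0500, 0.9900, -1.2100) x1=(1.8300, 0.5400, 0.5600) x2=(-1.2200, -0.2500, -1.1300) x3=(1.8400, 0.0000, 1.2700) x4=(-1.7900, 1.9700, 1.9400)
step 1: x0=(-0.0620, 0.9763, -1.2166) x1=(1.8308, 0.5378, 0.5730) x2=(-1.2463, -0.2733, -1.1065) x3=(1.8311, 0.0318, 1.2829) x4=(-1.7841, 1.9980, 1.9578)
step 2: x0=(-0.0744, 0.9622, -1.2234) x1=(1.8317, 0.5337, 0.5885) x2=(-1.2722, -0.2962, -1.0831) x3=(1.8220, 0.0646, 1.2946) x4=(-1.7783, 2.0259, 1.9757)
step 3: x0=(-0.0871, 0.9478, -1.2302) x1=(1.8329, 0.5278, 0.6067) x2=(-1.2979, -0.3187, -1.0596) x3=(1.8130, 0.0983, 1.3049) x4=(-1.7725, 2.0538, 1.9937)
step 4: x0=(-0.1002, 0.9330, -1.2371) x1=(1.8341, 0.5201, 0.6277) x2=(-1.3234, -0.3409, -1.0360) x3=(1.8039, 0.1330, 1.3138) x4=(-1.7668, 2.0816, 2.0117)
step 5: x0=(-0.1135, 0.9179, -1.2440) x1=(1.8354, 0.5105, 0.6519) x2=(-1.3485, -0.3628, -1.0125) x3=(1.7949, 0.1687, 1.3210) x4=(-1.7611, 2.1093, 2.0297)
step 6: x0=(-0.1271, 0.9025, -1.2510) x1=(1.8366, 0.4990, 0.6796) x2=(-1.3734, -0.3844, -0.9889) x3=(1.7858, 0.2053, 1.3263) x4=(-1.7556, 2.1369, 2.0478)
step 7: x0=(-0.1411, 0.8867, -1.2580) x1=(1.8377, 0.4855, 0.7114) x2=(-1.3981, -0.4057, -0.9654) x3=(1.7769, 0.2430, 1.3296) x4=(-1.7500, 2.1645, 2.0659)
step 8: x0=(-0.1553, 0.8707, -1.2651) x1=(1.8385, 0.4701, 0.7479) x2=(-1.4225, -0.4266, -0.9419) x3=(1.7682, 0.2817, 1.3304) x4=(-1.7446, 2.1920, 2.0841)
step 9: x0=(-0.1698, 0.8543, -1.2722) x1=(1.8389, 0.4529, 0.7900) x2=(-1.4467, -0.4473, -0.9183) x3=(1.7597, 0.3213, 1.3284) x4=(-1.7391, 2.2194, 2.1023)
step 10: x0=(-0.1846, 0.8376, -1.2792) x1=(1.8383, 0.4338, 0.8389) x2=(-1.4706, -0.4676, -0.8948) x3=(1.7517, 0.3619, 1.3227) x4=(-1.7337, 2.2468, 2.1205)
step 11: x0=(-0.1996, 0.8207, -1.2863) x1=(1.8364, 0.4133, 0.8966) x2=(-1.4943, -0.4877, -0.8713) x3=(1.7445, 0.4032, 1.3125) x4=(-1.7284, 2.2741, 2.1388)

no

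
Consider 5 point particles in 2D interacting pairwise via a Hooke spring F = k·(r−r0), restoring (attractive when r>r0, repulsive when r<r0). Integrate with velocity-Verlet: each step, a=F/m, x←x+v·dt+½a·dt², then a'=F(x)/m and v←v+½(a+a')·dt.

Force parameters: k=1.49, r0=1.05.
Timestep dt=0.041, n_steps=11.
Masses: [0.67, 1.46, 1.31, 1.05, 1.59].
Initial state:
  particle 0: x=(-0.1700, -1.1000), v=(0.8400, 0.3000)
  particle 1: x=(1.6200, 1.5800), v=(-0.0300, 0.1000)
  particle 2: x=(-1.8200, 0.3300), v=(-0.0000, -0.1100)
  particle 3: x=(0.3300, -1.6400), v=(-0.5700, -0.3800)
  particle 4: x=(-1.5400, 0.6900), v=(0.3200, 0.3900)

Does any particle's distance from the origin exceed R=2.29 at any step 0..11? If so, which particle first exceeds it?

step 0: x0=(-0.1700, -1.1000) x1=(1.6200, 1.5800) x2=(-1.8200, 0.3300) x3=(0.3300, -1.6400) x4=(-1.5400, 0.6900)
step 1: x0=(-0.1367, -1.0807) x1=(1.6130, 1.5793) x2=(-1.8159, 0.3240) x3=(0.3049, -1.6499) x4=(-1.5234, 0.7049)
step 2: x0=(-0.1058, -1.0475) x1=(1.5946, 1.5692) x2=(-1.8035, 0.3150) x3=(0.2764, -1.6483) x4=(-1.4998, 0.7175)
step 3: x0=(-0.0774, -1.0005) x1=(1.5650, 1.5497) x2=(-1.7829, 0.3032) x3=(0.2446, -1.6355) x4=(-1.4695, 0.7279)
step 4: x0=(-0.0515, -0.9404) x1=(1.5244, 1.5211) x2=(-1.7543, 0.2886) x3=(0.2097, -1.6116) x4=(-1.4326, 0.7359)
step 5: x0=(-0.0282, -0.8676) x1=(1.4733, 1.4838) x2=(-1.7179, 0.2715) x3=(0.1720, -1.5770) x4=(-1.3894, 0.7417)
step 6: x0=(-0.0073, -0.7831) x1=(1.4121, 1.4380) x2=(-1.6741, 0.2521) x3=(0.1315, -1.5320) x4=(-1.3403, 0.7453)
step 7: x0=(0.0112, -0.6880) x1=(1.3413, 1.3844) x2=(-1.6233, 0.2306) x3=(0.0885, -1.4770) x4=(-1.2856, 0.7468)
step 8: x0=(0.0277, -0.5836) x1=(1.2617, 1.3235) x2=(-1.5658, 0.2073) x3=(0.0433, -1.4126) x4=(-1.2258, 0.7464)
step 9: x0=(0.0421, -0.4712) x1=(1.1738, 1.2559) x2=(-1.5024, 0.1824) x3=(-0.0038, -1.3395) x4=(-1.1613, 0.7442)
step 10: x0=(0.0548, -0.3522) x1=(1.0786, 1.1824) x2=(-1.4335, 0.1562) x3=(-0.0526, -1.2582) x4=(-1.0927, 0.7404)
step 11: x0=(0.0659, -0.2283) x1=(0.9768, 1.1038) x2=(-1.3598, 0.1290) x3=(-0.1026, -1.1696) x4=(-1.0205, 0.7352)

no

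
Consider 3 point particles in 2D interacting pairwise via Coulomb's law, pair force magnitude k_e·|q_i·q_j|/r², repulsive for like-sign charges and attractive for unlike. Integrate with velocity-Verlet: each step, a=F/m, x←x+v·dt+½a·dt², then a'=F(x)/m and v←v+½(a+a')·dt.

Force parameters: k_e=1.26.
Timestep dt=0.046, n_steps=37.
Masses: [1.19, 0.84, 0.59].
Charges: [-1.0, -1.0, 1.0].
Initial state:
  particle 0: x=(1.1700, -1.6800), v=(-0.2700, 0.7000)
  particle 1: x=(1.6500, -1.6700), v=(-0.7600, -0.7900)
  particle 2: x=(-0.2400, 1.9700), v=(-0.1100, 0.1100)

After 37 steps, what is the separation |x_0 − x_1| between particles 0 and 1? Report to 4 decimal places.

5.5757

step 0: x0=(1.1700, -1.6800) x1=(1.6500, -1.6700) x2=(-0.2400, 1.9700)
step 1: x0=(1.1527, -1.6478) x1=(1.6219, -1.7061) x2=(-0.2449, 1.9748)
step 2: x0=(1.1254, -1.6143) x1=(1.6078, -1.7438) x2=(-0.2497, 1.9791)
step 3: x0=(1.0894, -1.5783) x1=(1.6059, -1.7846) x2=(-0.2542, 1.9829)
step 4: x0=(1.0465, -1.5394) x1=(1.6134, -1.8291) x2=(-0.2584, 1.9861)
step 5: x0=(0.9988, -1.4979) x1=(1.6278, -1.8770) x2=(-0.2625, 1.9888)
step 6: x0=(0.9473, -1.4541) x1=(1.6472, -1.9278) x2=(-0.2663, 1.9910)
step 7: x0=(0.8933, -1.4084) x1=(1.6703, -1.9809) x2=(-0.2699, 1.9927)
step 8: x0=(0.8372, -1.3611) x1=(1.6959, -2.0359) x2=(-0.2733, 1.9938)
step 9: x0=(0.7797, -1.3124) x1=(1.7236, -2.0923) x2=(-0.2765, 1.9944)
step 10: x0=(0.7209, -1.2627) x1=(1.7529, -2.1500) x2=(-0.2795, 1.9944)
step 11: x0=(0.6611, -1.2119) x1=(1.7834, -2.2087) x2=(-0.2822, 1.9939)
step 12: x0=(0.6005, -1.1603) x1=(1.8149, -2.2682) x2=(-0.2848, 1.9928)
step 13: x0=(0.5393, -1.1080) x1=(1.8472, -2.3284) x2=(-0.2871, 1.9911)
step 14: x0=(0.4775, -1.0549) x1=(1.8802, -2.3891) x2=(-0.2893, 1.9888)
step 15: x0=(0.4152, -1.0013) x1=(1.9137, -2.4502) x2=(-0.2913, 1.9859)
step 16: x0=(0.3525, -0.9470) x1=(1.9477, -2.5118) x2=(-0.2930, 1.9823)
step 17: x0=(0.2894, -0.8922) x1=(1.9820, -2.5737) x2=(-0.2946, 1.9781)
step 18: x0=(0.2260, -0.8368) x1=(2.0168, -2.6359) x2=(-0.2960, 1.9733)
step 19: x0=(0.1622, -0.7809) x1=(2.0518, -2.6983) x2=(-0.2972, 1.9677)
step 20: x0=(0.0983, -0.7245) x1=(2.0871, -2.7609) x2=(-0.2983, 1.9614)
step 21: x0=(0.0340, -0.6677) x1=(2.1226, -2.8237) x2=(-0.2992, 1.9544)
step 22: x0=(-0.0304, -0.6103) x1=(2.1582, -2.8867) x2=(-0.2999, 1.9466)
step 23: x0=(-0.0950, -0.5524) x1=(2.1941, -2.9498) x2=(-0.3005, 1.9379)
step 24: x0=(-0.1598, -0.4940) x1=(2.2301, -3.0130) x2=(-0.3010, 1.9284)
step 25: x0=(-0.2248, -0.4351) x1=(2.2663, -3.0763) x2=(-0.3013, 1.9181)
step 26: x0=(-0.2898, -0.3757) x1=(2.3025, -3.1397) x2=(-0.3016, 1.9067)
step 27: x0=(-0.3550, -0.3158) x1=(2.3389, -3.2032) x2=(-0.3018, 1.8944)
step 28: x0=(-0.4203, -0.2552) x1=(2.3754, -3.2667) x2=(-0.3020, 1.8810)
step 29: x0=(-0.4856, -0.1941) x1=(2.4119, -3.3303) x2=(-0.3021, 1.8666)
step 30: x0=(-0.5510, -0.1324) x1=(2.4486, -3.3939) x2=(-0.3023, 1.8509)
step 31: x0=(-0.6164, -0.0700) x1=(2.4853, -3.4576) x2=(-0.3026, 1.8341)
step 32: x0=(-0.6817, -0.0070) x1=(2.5220, -3.5213) x2=(-0.3030, 1.8159)
step 33: x0=(-0.7470, 0.0568) x1=(2.5588, -3.5850) x2=(-0.3036, 1.7963)
step 34: x0=(-0.8122, 0.1212) x1=(2.5957, -3.6488) x2=(-0.3045, 1.7753)
step 35: x0=(-0.8772, 0.1865) x1=(2.6326, -3.7125) x2=(-0.3057, 1.7527)
step 36: x0=(-0.9420, 0.2526) x1=(2.6695, -3.7763) x2=(-0.3075, 1.7285)
step 37: x0=(-1.0065, 0.3195) x1=(2.7065, -3.8401) x2=(-0.3099, 1.7026)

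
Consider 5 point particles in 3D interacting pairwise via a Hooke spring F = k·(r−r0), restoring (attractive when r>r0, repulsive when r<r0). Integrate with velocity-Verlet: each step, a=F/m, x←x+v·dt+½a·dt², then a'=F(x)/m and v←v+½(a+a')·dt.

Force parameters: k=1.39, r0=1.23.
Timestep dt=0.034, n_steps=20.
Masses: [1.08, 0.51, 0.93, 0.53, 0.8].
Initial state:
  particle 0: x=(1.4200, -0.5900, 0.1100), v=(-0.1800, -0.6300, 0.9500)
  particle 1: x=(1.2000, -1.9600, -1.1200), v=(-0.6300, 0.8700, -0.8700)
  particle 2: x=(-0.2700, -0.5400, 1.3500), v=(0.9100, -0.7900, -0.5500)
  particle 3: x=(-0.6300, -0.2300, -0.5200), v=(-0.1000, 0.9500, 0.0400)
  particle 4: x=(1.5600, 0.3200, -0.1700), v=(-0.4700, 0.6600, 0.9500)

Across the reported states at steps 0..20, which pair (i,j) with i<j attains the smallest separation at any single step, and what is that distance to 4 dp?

step 0: x0=(1.4200, -0.5900, 0.1100) x1=(1.2000, -1.9600, -1.1200) x2=(-0.2700, -0.5400, 1.3500) x3=(-0.6300, -0.2300, -0.5200) x4=(1.5600, 0.3200, -0.1700)
step 1: x0=(1.4126, -0.6118, 0.1422) x1=(1.1760, -1.9251, -1.1453) x2=(-0.2370, -0.5672, 1.3283) x3=(-0.6289, -0.1991, -0.5174) x4=(1.5419, 0.3408, -0.1376)
step 2: x0=(1.4028, -0.6343, 0.1742) x1=(1.1472, -1.8796, -1.1618) x2=(-0.2000, -0.5948, 1.3007) x3=(-0.6187, -0.1711, -0.5124) x4=(1.5197, 0.3584, -0.1053)
step 3: x0=(1.3906, -0.6574, 0.2057) x1=(1.1139, -1.8241, -1.1695) x2=(-0.1595, -0.6226, 1.2676) x3=(-0.5998, -0.1462, -0.5050) x4=(1.4936, 0.3726, -0.0731)
step 4: x0=(1.3761, -0.6809, 0.2367) x1=(1.0763, -1.7590, -1.1684) x2=(-0.1156, -0.6507, 1.2291) x3=(-0.5723, -0.1243, -0.4953) x4=(1.4636, 0.3834, -0.0413)
step 5: x0=(1.3596, -0.7048, 0.2671) x1=(1.0349, -1.6849, -1.1588) x2=(-0.0687, -0.6787, 1.1858) x3=(-0.5367, -0.1054, -0.4832) x4=(1.4301, 0.3910, -0.0098)
step 6: x0=(1.3411, -0.7288, 0.2968) x1=(0.9902, -1.6026, -1.1409) x2=(-0.0192, -0.7066, 1.1378) x3=(-0.4936, -0.0896, -0.4689) x4=(1.3932, 0.3954, 0.0212)
step 7: x0=(1.3209, -0.7529, 0.3258) x1=(0.9426, -1.5128, -1.1152) x2=(0.0326, -0.7341, 1.0858) x3=(-0.4435, -0.0765, -0.4525) x4=(1.3534, 0.3967, 0.0515)
step 8: x0=(1.2991, -0.7769, 0.3539) x1=(0.8926, -1.4165, -1.0823) x2=(0.0861, -0.7613, 1.0301) x3=(-0.3871, -0.0662, -0.4340) x4=(1.3108, 0.3951, 0.0812)
step 9: x0=(1.2761, -0.8009, 0.3812) x1=(0.8408, -1.3147, -1.0427) x2=(0.1412, -0.7880, 0.9713) x3=(-0.3253, -0.0584, -0.4136) x4=(1.2658, 0.3908, 0.1103)
step 10: x0=(1.2519, -0.8246, 0.4076) x1=(0.7876, -1.2082, -0.9971) x2=(0.1973, -0.8140, 0.9098) x3=(-0.2587, -0.0527, -0.3915) x4=(1.2188, 0.3841, 0.1386)
step 11: x0=(1.2270, -0.8480, 0.4332) x1=(0.7337, -1.0981, -0.9464) x2=(0.2540, -0.8395, 0.8461) x3=(-0.1884, -0.0490, -0.3678) x4=(1.1701, 0.3751, 0.1663)
step 12: x0=(1.2015, -0.8710, 0.4579) x1=(0.6795, -0.9853, -0.8915) x2=(0.3111, -0.8643, 0.7808) x3=(-0.1151, -0.0468, -0.3426) x4=(1.1201, 0.3643, 0.1933)
step 13: x0=(1.1756, -0.8937, 0.4818) x1=(0.6254, -0.8708, -0.8332) x2=(0.3680, -0.8884, 0.7143) x3=(-0.0397, -0.0459, -0.3162) x4=(1.0691, 0.3519, 0.2198)
step 14: x0=(1.1497, -0.9160, 0.5050) x1=(0.5718, -0.7555, -0.7725) x2=(0.4246, -0.9120, 0.6471) x3=(0.0368, -0.0458, -0.2885) x4=(1.0176, 0.3383, 0.2459)
step 15: x0=(1.1240, -0.9378, 0.5275) x1=(0.5191, -0.6400, -0.7102) x2=(0.4804, -0.9351, 0.5795) x3=(0.1138, -0.0461, -0.2599) x4=(0.9658, 0.3237, 0.2717)
step 16: x0=(1.0988, -0.9592, 0.5494) x1=(0.4674, -0.5250, -0.6474) x2=(0.5353, -0.9578, 0.5116) x3=(0.1906, -0.0464, -0.2302) x4=(0.9140, 0.3086, 0.2976)
step 17: x0=(1.0741, -0.9802, 0.5708) x1=(0.4167, -0.4113, -0.5848) x2=(0.5891, -0.9804, 0.4437) x3=(0.2666, -0.0464, -0.1996) x4=(0.8625, 0.2932, 0.3236)
step 18: x0=(1.0501, -1.0007, 0.5921) x1=(0.3669, -0.2991, -0.5233) x2=(0.6418, -1.0029, 0.3755) x3=(0.3416, -0.0458, -0.1679) x4=(0.8115, 0.2777, 0.3501)
step 19: x0=(1.0268, -1.0207, 0.6135) x1=(0.3175, -0.1888, -0.4635) x2=(0.6934, -1.0256, 0.3069) x3=(0.4158, -0.0445, -0.1351) x4=(0.7612, 0.2624, 0.3774)
step 20: x0=(1.0041, -1.0401, 0.6352) x1=(0.2675, -0.0803, -0.4060) x2=(0.7440, -1.0483, 0.2374) x3=(0.4899, -0.0430, -0.1011) x4=(0.7116, 0.2475, 0.4058)

pair (1,3), distance 0.3720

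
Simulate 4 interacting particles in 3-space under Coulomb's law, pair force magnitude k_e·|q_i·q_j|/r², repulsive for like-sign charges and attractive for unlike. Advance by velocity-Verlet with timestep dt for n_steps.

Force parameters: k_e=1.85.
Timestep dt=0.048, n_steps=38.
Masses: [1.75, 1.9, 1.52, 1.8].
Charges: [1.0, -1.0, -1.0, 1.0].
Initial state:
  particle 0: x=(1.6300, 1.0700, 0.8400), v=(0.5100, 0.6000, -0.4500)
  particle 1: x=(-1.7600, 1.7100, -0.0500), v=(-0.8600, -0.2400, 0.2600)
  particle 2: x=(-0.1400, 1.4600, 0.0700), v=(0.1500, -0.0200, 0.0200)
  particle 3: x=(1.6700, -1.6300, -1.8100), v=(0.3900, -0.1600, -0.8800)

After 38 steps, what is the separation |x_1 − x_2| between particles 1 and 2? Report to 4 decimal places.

4.7055

step 0: x0=(1.6300, 1.0700, 0.8400) x1=(-1.7600, 1.7100, -0.0500) x2=(-0.1400, 1.4600, 0.0700) x3=(1.6700, -1.6300, -1.8100)
step 1: x0=(1.6541, 1.0989, 0.8183) x1=(-1.8016, 1.6985, -0.0375) x2=(-0.1319, 1.4588, 0.0711) x3=(1.6887, -1.6377, -1.8522)
step 2: x0=(1.6775, 1.1281, 0.7965) x1=(-1.8437, 1.6870, -0.0251) x2=(-0.1221, 1.4572, 0.0725) x3=(1.7072, -1.6453, -1.8945)
step 3: x0=(1.7001, 1.1576, 0.7744) x1=(-1.8864, 1.6756, -0.0127) x2=(-0.1107, 1.4553, 0.0741) x3=(1.7256, -1.6528, -1.9368)
step 4: x0=(1.7219, 1.1873, 0.7523) x1=(-1.9295, 1.6641, -0.0004) x2=(-0.0977, 1.4530, 0.0759) x3=(1.7439, -1.6603, -1.9791)
step 5: x0=(1.7430, 1.2172, 0.7300) x1=(-1.9731, 1.6527, 0.0119) x2=(-0.0831, 1.4504, 0.0779) x3=(1.7621, -1.6678, -2.0214)
step 6: x0=(1.7633, 1.2473, 0.7075) x1=(-2.0170, 1.6413, 0.0243) x2=(-0.0669, 1.4475, 0.0801) x3=(1.7801, -1.6752, -2.0637)
step 7: x0=(1.7829, 1.2776, 0.6849) x1=(-2.0614, 1.6298, 0.0365) x2=(-0.0493, 1.4444, 0.0825) x3=(1.7981, -1.6826, -2.1060)
step 8: x0=(1.8017, 1.3081, 0.6622) x1=(-2.1061, 1.6184, 0.0488) x2=(-0.0302, 1.4410, 0.0851) x3=(1.8159, -1.6899, -2.1483)
step 9: x0=(1.8197, 1.3388, 0.6394) x1=(-2.1512, 1.6069, 0.0611) x2=(-0.0097, 1.4374, 0.0878) x3=(1.8337, -1.6972, -2.1905)
step 10: x0=(1.8369, 1.3696, 0.6165) x1=(-2.1965, 1.5955, 0.0733) x2=(0.0122, 1.4335, 0.0907) x3=(1.8513, -1.7045, -2.2328)
step 11: x0=(1.8534, 1.4005, 0.5934) x1=(-2.2421, 1.5840, 0.0856) x2=(0.0355, 1.4295, 0.0937) x3=(1.8688, -1.7117, -2.2751)
step 12: x0=(1.8690, 1.4315, 0.5702) x1=(-2.2880, 1.5725, 0.0978) x2=(0.0602, 1.4254, 0.0968) x3=(1.8862, -1.7189, -2.3174)
step 13: x0=(1.8838, 1.4627, 0.5470) x1=(-2.3341, 1.5610, 0.1100) x2=(0.0862, 1.4211, 0.1001) x3=(1.9035, -1.7261, -2.3597)
step 14: x0=(1.8978, 1.4939, 0.5236) x1=(-2.3804, 1.5494, 0.1222) x2=(0.1135, 1.4167, 0.1034) x3=(1.9207, -1.7332, -2.4019)
step 15: x0=(1.9110, 1.5252, 0.5001) x1=(-2.4269, 1.5379, 0.1343) x2=(0.1422, 1.4122, 0.1069) x3=(1.9379, -1.7403, -2.4442)
step 16: x0=(1.9233, 1.5566, 0.4766) x1=(-2.4735, 1.5263, 0.1465) x2=(0.1721, 1.4077, 0.1105) x3=(1.9549, -1.7474, -2.4864)
step 17: x0=(1.9347, 1.5879, 0.4530) x1=(-2.5204, 1.5148, 0.1587) x2=(0.2034, 1.4030, 0.1141) x3=(1.9718, -1.7544, -2.5286)
step 18: x0=(1.9453, 1.6193, 0.4293) x1=(-2.5673, 1.5032, 0.1708) x2=(0.2359, 1.3984, 0.1179) x3=(1.9887, -1.7614, -2.5708)
step 19: x0=(1.9550, 1.6507, 0.4055) x1=(-2.6145, 1.4916, 0.1829) x2=(0.2698, 1.3938, 0.1217) x3=(2.0054, -1.7684, -2.6130)
step 20: x0=(1.9638, 1.6820, 0.3817) x1=(-2.6617, 1.4799, 0.1951) x2=(0.3050, 1.3892, 0.1256) x3=(2.0221, -1.7754, -2.6551)
step 21: x0=(1.9716, 1.7133, 0.3578) x1=(-2.7090, 1.4683, 0.2072) x2=(0.3415, 1.3847, 0.1295) x3=(2.0386, -1.7823, -2.6973)
step 22: x0=(1.9785, 1.7445, 0.3338) x1=(-2.7565, 1.4566, 0.2192) x2=(0.3793, 1.3803, 0.1335) x3=(2.0551, -1.7892, -2.7394)
step 23: x0=(1.9844, 1.7755, 0.3099) x1=(-2.8040, 1.4449, 0.2313) x2=(0.4184, 1.3759, 0.1375) x3=(2.0716, -1.7961, -2.7814)
step 24: x0=(1.9893, 1.8064, 0.2859) x1=(-2.8516, 1.4333, 0.2434) x2=(0.4589, 1.3718, 0.1416) x3=(2.0879, -1.8030, -2.8235)
step 25: x0=(1.9932, 1.8372, 0.2619) x1=(-2.8993, 1.4215, 0.2554) x2=(0.5007, 1.3679, 0.1456) x3=(2.1042, -1.8098, -2.8655)
step 26: x0=(1.9960, 1.8676, 0.2378) x1=(-2.9471, 1.4098, 0.2674) x2=(0.5439, 1.3642, 0.1497) x3=(2.1203, -1.8167, -2.9075)
step 27: x0=(1.9978, 1.8979, 0.2138) x1=(-2.9949, 1.3981, 0.2794) x2=(0.5885, 1.3608, 0.1537) x3=(2.1365, -1.8235, -2.9495)
step 28: x0=(1.9985, 1.9278, 0.1898) x1=(-3.0427, 1.3864, 0.2914) x2=(0.6344, 1.3578, 0.1577) x3=(2.1525, -1.8302, -2.9914)
step 29: x0=(1.9980, 1.9573, 0.1659) x1=(-3.0906, 1.3746, 0.3034) x2=(0.6819, 1.3551, 0.1616) x3=(2.1685, -1.8370, -3.0334)
step 30: x0=(1.9964, 1.9865, 0.1420) x1=(-3.1385, 1.3629, 0.3153) x2=(0.7307, 1.3530, 0.1654) x3=(2.1844, -1.8437, -3.0752)
step 31: x0=(1.9937, 2.0151, 0.1182) x1=(-3.1865, 1.3511, 0.3272) x2=(0.7811, 1.3514, 0.1691) x3=(2.2002, -1.8505, -3.1171)
step 32: x0=(1.9897, 2.0432, 0.0945) x1=(-3.2345, 1.3393, 0.3392) x2=(0.8329, 1.3504, 0.1727) x3=(2.2160, -1.8572, -3.1589)
step 33: x0=(1.9844, 2.0707, 0.0710) x1=(-3.2825, 1.3275, 0.3511) x2=(0.8863, 1.3501, 0.1761) x3=(2.2318, -1.8638, -3.2007)
step 34: x0=(1.9780, 2.0975, 0.0476) x1=(-3.3306, 1.3157, 0.3629) x2=(0.9412, 1.3506, 0.1792) x3=(2.2474, -1.8705, -3.2424)
step 35: x0=(1.9702, 2.1235, 0.0245) x1=(-3.3786, 1.3039, 0.3748) x2=(0.9977, 1.3520, 0.1821) x3=(2.2630, -1.8772, -3.2841)
step 36: x0=(1.9611, 2.1485, 0.0016) x1=(-3.4267, 1.2921, 0.3866) x2=(1.0557, 1.3545, 0.1847) x3=(2.2786, -1.8838, -3.3258)
step 37: x0=(1.9508, 2.1726, -0.0210) x1=(-3.4748, 1.2803, 0.3984) x2=(1.1153, 1.3581, 0.1869) x3=(2.2941, -1.8904, -3.3675)
step 38: x0=(1.9391, 2.1955, -0.0432) x1=(-3.5228, 1.2685, 0.4102) x2=(1.1765, 1.3630, 0.1887) x3=(2.3096, -1.8970, -3.4091)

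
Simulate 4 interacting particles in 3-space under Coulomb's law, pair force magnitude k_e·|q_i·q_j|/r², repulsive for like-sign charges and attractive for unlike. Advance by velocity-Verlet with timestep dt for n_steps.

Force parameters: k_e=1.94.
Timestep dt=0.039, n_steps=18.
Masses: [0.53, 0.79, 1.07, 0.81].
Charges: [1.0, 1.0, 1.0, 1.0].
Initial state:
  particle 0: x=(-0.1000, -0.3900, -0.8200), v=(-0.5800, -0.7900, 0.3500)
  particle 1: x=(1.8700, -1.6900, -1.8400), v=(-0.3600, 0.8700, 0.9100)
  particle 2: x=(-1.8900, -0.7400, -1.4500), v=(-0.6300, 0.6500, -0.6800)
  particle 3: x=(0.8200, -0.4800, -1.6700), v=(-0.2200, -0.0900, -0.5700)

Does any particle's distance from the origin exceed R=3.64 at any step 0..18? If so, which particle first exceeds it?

no

step 0: x0=(-0.1000, -0.3900, -0.8200) x1=(1.8700, -1.6900, -1.8400) x2=(-1.8900, -0.7400, -1.4500) x3=(0.8200, -0.4800, -1.6700)
step 1: x0=(-0.1235, -0.4203, -0.8047) x1=(1.8568, -1.6568, -1.8047) x2=(-1.9152, -0.7147, -1.4766) x3=(0.8121, -0.4830, -1.6930)
step 2: x0=(-0.1488, -0.4499, -0.7863) x1=(1.8452, -1.6250, -1.7698) x2=(-1.9416, -0.6895, -1.5034) x3=(0.8052, -0.4851, -1.7174)
step 3: x0=(-0.1756, -0.4787, -0.7649) x1=(1.8354, -1.5948, -1.7351) x2=(-1.9692, -0.6644, -1.5305) x3=(0.7992, -0.4860, -1.7432)
step 4: x0=(-0.2039, -0.5070, -0.7404) x1=(1.8275, -1.5660, -1.7007) x2=(-1.9980, -0.6393, -1.5578) x3=(0.7940, -0.4857, -1.7704)
step 5: x0=(-0.2336, -0.5349, -0.7131) x1=(1.8214, -1.5388, -1.6665) x2=(-2.0280, -0.6143, -1.5854) x3=(0.7894, -0.4842, -1.7990)
step 6: x0=(-0.2644, -0.5624, -0.6829) x1=(1.8172, -1.5131, -1.6324) x2=(-2.0590, -0.5893, -1.6132) x3=(0.7852, -0.4814, -1.8289)
step 7: x0=(-0.2963, -0.5897, -0.6501) x1=(1.8150, -1.4888, -1.5982) x2=(-2.0912, -0.5642, -1.6413) x3=(0.7812, -0.4774, -1.8602)
step 8: x0=(-0.3293, -0.6168, -0.6148) x1=(1.8147, -1.4661, -1.5640) x2=(-2.1245, -0.5391, -1.6697) x3=(0.7774, -0.4721, -1.8929)
step 9: x0=(-0.3631, -0.6438, -0.5770) x1=(1.8164, -1.4447, -1.5296) x2=(-2.1588, -0.5140, -1.6984) x3=(0.7737, -0.4656, -1.9270)
step 10: x0=(-0.3978, -0.6708, -0.5369) x1=(1.8201, -1.4247, -1.4950) x2=(-2.1941, -0.4887, -1.7274) x3=(0.7700, -0.4578, -1.9624)
step 11: x0=(-0.4334, -0.6978, -0.4945) x1=(1.8256, -1.4060, -1.4601) x2=(-2.2304, -0.4634, -1.7568) x3=(0.7663, -0.4489, -1.9991)
step 12: x0=(-0.4696, -0.7249, -0.4501) x1=(1.8329, -1.3885, -1.4248) x2=(-2.2676, -0.4380, -1.7864) x3=(0.7624, -0.4389, -2.0372)
step 13: x0=(-0.5065, -0.7521, -0.4036) x1=(1.8420, -1.3722, -1.3891) x2=(-2.3056, -0.4125, -1.8164) x3=(0.7585, -0.4278, -2.0766)
step 14: x0=(-0.5441, -0.7795, -0.3552) x1=(1.8527, -1.3569, -1.3529) x2=(-2.3445, -0.3869, -1.8466) x3=(0.7544, -0.4157, -2.1173)
step 15: x0=(-0.5824, -0.8070, -0.3049) x1=(1.8651, -1.3425, -1.3163) x2=(-2.3842, -0.3612, -1.8772) x3=(0.7503, -0.4028, -2.1593)
step 16: x0=(-0.6212, -0.8347, -0.2530) x1=(1.8790, -1.3291, -1.2792) x2=(-2.4247, -0.3353, -1.9080) x3=(0.7460, -0.3890, -2.2024)
step 17: x0=(-0.6605, -0.8627, -0.1994) x1=(1.8943, -1.3164, -1.2416) x2=(-2.4658, -0.3094, -1.9391) x3=(0.7417, -0.3745, -2.2468)
step 18: x0=(-0.7004, -0.8909, -0.1443) x1=(1.9110, -1.3045, -1.2034) x2=(-2.5077, -0.2833, -1.9705) x3=(0.7373, -0.3592, -2.2923)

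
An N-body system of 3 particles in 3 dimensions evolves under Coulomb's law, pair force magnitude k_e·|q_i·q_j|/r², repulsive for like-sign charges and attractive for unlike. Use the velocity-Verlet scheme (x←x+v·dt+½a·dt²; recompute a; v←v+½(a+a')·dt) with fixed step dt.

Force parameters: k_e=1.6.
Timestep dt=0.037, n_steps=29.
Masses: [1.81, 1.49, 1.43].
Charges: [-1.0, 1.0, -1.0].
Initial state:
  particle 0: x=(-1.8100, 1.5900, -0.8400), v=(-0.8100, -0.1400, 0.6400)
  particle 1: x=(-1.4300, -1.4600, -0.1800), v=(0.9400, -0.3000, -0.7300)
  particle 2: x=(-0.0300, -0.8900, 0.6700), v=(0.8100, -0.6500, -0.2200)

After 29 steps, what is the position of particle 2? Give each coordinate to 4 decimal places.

(0.6969, -1.6728, 0.3176)

step 0: x0=(-1.8100, 1.5900, -0.8400) x1=(-1.4300, -1.4600, -0.1800) x2=(-0.0300, -0.8900, 0.6700)
step 1: x0=(-1.8400, 1.5848, -0.8163) x1=(-1.3950, -1.4709, -0.2069) x2=(-0.0002, -0.9142, 0.6618)
step 2: x0=(-1.8700, 1.5796, -0.7927) x1=(-1.3597, -1.4816, -0.2336) x2=(0.0293, -0.9386, 0.6533)
step 3: x0=(-1.9001, 1.5743, -0.7691) x1=(-1.3240, -1.4919, -0.2601) x2=(0.0584, -0.9633, 0.6447)
step 4: x0=(-1.9302, 1.5689, -0.7454) x1=(-1.2879, -1.5020, -0.2863) x2=(0.0872, -0.9882, 0.6358)
step 5: x0=(-1.9603, 1.5635, -0.7219) x1=(-1.2515, -1.5118, -0.3123) x2=(0.1156, -1.0134, 0.6268)
step 6: x0=(-1.9905, 1.5581, -0.6983) x1=(-1.2147, -1.5213, -0.3380) x2=(0.1437, -1.0388, 0.6174)
step 7: x0=(-2.0206, 1.5526, -0.6747) x1=(-1.1776, -1.5305, -0.3635) x2=(0.1715, -1.0645, 0.6079)
step 8: x0=(-2.0508, 1.5471, -0.6512) x1=(-1.1401, -1.5394, -0.3888) x2=(0.1990, -1.0903, 0.5981)
step 9: x0=(-2.0811, 1.5415, -0.6277) x1=(-1.1023, -1.5481, -0.4137) x2=(0.2261, -1.1164, 0.5880)
step 10: x0=(-2.1113, 1.5359, -0.6042) x1=(-1.0641, -1.5565, -0.4384) x2=(0.2529, -1.1427, 0.5777)
step 11: x0=(-2.1416, 1.5303, -0.5808) x1=(-1.0256, -1.5647, -0.4628) x2=(0.2793, -1.1692, 0.5671)
step 12: x0=(-2.1719, 1.5245, -0.5573) x1=(-0.9867, -1.5726, -0.4869) x2=(0.3055, -1.1959, 0.5562)
step 13: x0=(-2.2022, 1.5188, -0.5339) x1=(-0.9476, -1.5803, -0.5107) x2=(0.3312, -1.2227, 0.5450)
step 14: x0=(-2.2325, 1.5130, -0.5105) x1=(-0.9080, -1.5878, -0.5341) x2=(0.3567, -1.2498, 0.5336)
step 15: x0=(-2.2628, 1.5071, -0.4871) x1=(-0.8682, -1.5950, -0.5573) x2=(0.3818, -1.2770, 0.5218)
step 16: x0=(-2.2931, 1.5013, -0.4638) x1=(-0.8280, -1.6021, -0.5801) x2=(0.4066, -1.3044, 0.5097)
step 17: x0=(-2.3234, 1.4953, -0.4404) x1=(-0.7875, -1.6089, -0.6025) x2=(0.4310, -1.3320, 0.4972)
step 18: x0=(-2.3538, 1.4894, -0.4171) x1=(-0.7466, -1.6155, -0.6246) x2=(0.4551, -1.3597, 0.4844)
step 19: x0=(-2.3841, 1.4834, -0.3938) x1=(-0.7054, -1.6219, -0.6464) x2=(0.4789, -1.3876, 0.4713)
step 20: x0=(-2.4144, 1.4773, -0.3705) x1=(-0.6639, -1.6282, -0.6677) x2=(0.5023, -1.4156, 0.4578)
step 21: x0=(-2.4448, 1.4713, -0.3473) x1=(-0.6220, -1.6343, -0.6887) x2=(0.5254, -1.4438, 0.4439)
step 22: x0=(-2.4751, 1.4652, -0.3241) x1=(-0.5798, -1.6402, -0.7092) x2=(0.5481, -1.4720, 0.4296)
step 23: x0=(-2.5055, 1.4590, -0.3009) x1=(-0.5373, -1.6460, -0.7294) x2=(0.5704, -1.5004, 0.4149)
step 24: x0=(-2.5358, 1.4529, -0.2777) x1=(-0.4944, -1.6516, -0.7491) x2=(0.5924, -1.5289, 0.3998)
step 25: x0=(-2.5661, 1.4467, -0.2545) x1=(-0.4512, -1.6571, -0.7684) x2=(0.6141, -1.5575, 0.3843)
step 26: x0=(-2.5965, 1.4404, -0.2314) x1=(-0.4076, -1.6624, -0.7873) x2=(0.6353, -1.5862, 0.3683)
step 27: x0=(-2.6268, 1.4342, -0.2082) x1=(-0.3637, -1.6677, -0.8057) x2=(0.6562, -1.6150, 0.3519)
step 28: x0=(-2.6572, 1.4279, -0.1851) x1=(-0.3194, -1.6729, -0.8236) x2=(0.6768, -1.6439, 0.3350)
step 29: x0=(-2.6875, 1.4216, -0.1621) x1=(-0.2748, -1.6779, -0.8410) x2=(0.6969, -1.6728, 0.3176)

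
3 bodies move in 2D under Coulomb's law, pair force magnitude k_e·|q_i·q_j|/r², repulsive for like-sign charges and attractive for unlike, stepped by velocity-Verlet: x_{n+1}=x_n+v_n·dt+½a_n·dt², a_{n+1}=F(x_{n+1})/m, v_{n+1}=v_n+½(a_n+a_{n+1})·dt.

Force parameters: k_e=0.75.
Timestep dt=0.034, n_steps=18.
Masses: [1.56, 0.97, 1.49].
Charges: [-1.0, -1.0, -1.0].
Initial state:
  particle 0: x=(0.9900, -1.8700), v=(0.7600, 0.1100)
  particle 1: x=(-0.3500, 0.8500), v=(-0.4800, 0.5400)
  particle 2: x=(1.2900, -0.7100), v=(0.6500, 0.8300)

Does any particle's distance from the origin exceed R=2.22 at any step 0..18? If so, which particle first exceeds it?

step 0: x0=(0.9900, -1.8700) x1=(-0.3500, 0.8500) x2=(1.2900, -0.7100)
step 1: x0=(1.0158, -1.8665) x1=(-0.3664, 0.8685) x2=(1.3122, -0.6816)
step 2: x0=(1.0415, -1.8634) x1=(-0.3830, 0.8871) x2=(1.3346, -0.6529)
step 3: x0=(1.0672, -1.8607) x1=(-0.3997, 0.9060) x2=(1.3571, -0.6240)
step 4: x0=(1.0929, -1.8583) x1=(-0.4166, 0.9250) x2=(1.3798, -0.5947)
step 5: x0=(1.1184, -1.8564) x1=(-0.4337, 0.9443) x2=(1.4027, -0.5652)
step 6: x0=(1.1440, -1.8548) x1=(-0.4509, 0.9637) x2=(1.4257, -0.5354)
step 7: x0=(1.1695, -1.8535) x1=(-0.4683, 0.9833) x2=(1.4488, -0.5054)
step 8: x0=(1.1950, -1.8526) x1=(-0.4859, 1.0030) x2=(1.4721, -0.4751)
step 9: x0=(1.2204, -1.8520) x1=(-0.5036, 1.0229) x2=(1.4955, -0.4446)
step 10: x0=(1.2458, -1.8517) x1=(-0.5215, 1.0430) x2=(1.5191, -0.4139)
step 11: x0=(1.2712, -1.8517) x1=(-0.5395, 1.0632) x2=(1.5428, -0.3829)
step 12: x0=(1.2966, -1.8520) x1=(-0.5577, 1.0835) x2=(1.5666, -0.3518)
step 13: x0=(1.3219, -1.8526) x1=(-0.5761, 1.1040) x2=(1.5905, -0.3205)
step 14: x0=(1.3473, -1.8534) x1=(-0.5946, 1.1246) x2=(1.6146, -0.2889)
step 15: x0=(1.3726, -1.8545) x1=(-0.6132, 1.1454) x2=(1.6387, -0.2572)
step 16: x0=(1.3979, -1.8558) x1=(-0.6320, 1.1663) x2=(1.6630, -0.2253)
step 17: x0=(1.4232, -1.8574) x1=(-0.6509, 1.1873) x2=(1.6873, -0.1933)
step 18: x0=(1.4485, -1.8592) x1=(-0.6700, 1.2084) x2=(1.7118, -0.1611)

yes, particle 0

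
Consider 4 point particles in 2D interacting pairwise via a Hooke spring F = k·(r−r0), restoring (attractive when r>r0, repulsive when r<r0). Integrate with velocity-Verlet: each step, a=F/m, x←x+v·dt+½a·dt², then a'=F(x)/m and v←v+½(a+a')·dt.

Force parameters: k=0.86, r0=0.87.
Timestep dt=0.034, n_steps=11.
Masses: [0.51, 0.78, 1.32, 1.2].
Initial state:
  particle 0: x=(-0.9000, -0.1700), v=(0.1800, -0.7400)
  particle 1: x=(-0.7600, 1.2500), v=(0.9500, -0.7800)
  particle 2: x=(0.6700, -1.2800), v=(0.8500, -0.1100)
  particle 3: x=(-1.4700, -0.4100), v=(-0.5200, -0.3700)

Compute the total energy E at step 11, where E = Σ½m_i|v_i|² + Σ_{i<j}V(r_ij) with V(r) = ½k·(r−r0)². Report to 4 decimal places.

5.1532

step 0: x0=(-0.9000, -0.1700) x1=(-0.7600, 1.2500) x2=(0.6700, -1.2800) x3=(-1.4700, -0.4100)
step 1: x0=(-0.8928, -0.1951) x1=(-0.7273, 1.2214) x2=(0.6977, -1.2826) x3=(-1.4871, -0.4225)
step 2: x0=(-0.8833, -0.2202) x1=(-0.6940, 1.1889) x2=(0.7230, -1.2831) x3=(-1.5029, -0.4348)
step 3: x0=(-0.8715, -0.2451) x1=(-0.6600, 1.1523) x2=(0.7457, -1.2814) x3=(-1.5173, -0.4469)
step 4: x0=(-0.8575, -0.2700) x1=(-0.6255, 1.1119) x2=(0.7660, -1.2777) x3=(-1.5303, -0.4588)
step 5: x0=(-0.8413, -0.2949) x1=(-0.5904, 1.0677) x2=(0.7838, -1.2719) x3=(-1.5419, -0.4705)
step 6: x0=(-0.8230, -0.3198) x1=(-0.5549, 1.0198) x2=(0.7991, -1.2641) x3=(-1.5519, -0.4820)
step 7: x0=(-0.8025, -0.3446) x1=(-0.5191, 0.9683) x2=(0.8120, -1.2543) x3=(-1.5603, -0.4933)
step 8: x0=(-0.7799, -0.3695) x1=(-0.4829, 0.9134) x2=(0.8223, -1.2428) x3=(-1.5670, -0.5044)
step 9: x0=(-0.7554, -0.3943) x1=(-0.4465, 0.8552) x2=(0.8302, -1.2294) x3=(-1.5721, -0.5153)
step 10: x0=(-0.7290, -0.4192) x1=(-0.4098, 0.7939) x2=(0.8357, -1.2144) x3=(-1.5755, -0.5260)
step 11: x0=(-0.7008, -0.4441) x1=(-0.3731, 0.7297) x2=(0.8388, -1.1978) x3=(-1.5770, -0.5366)
step 0 velocities: v0=(0.1800, -0.7400) v1=(0.9500, -0.7800) v2=(0.8500, -0.1100) v3=(-0.5200, -0.3700)
step 0: KE=1.4664, PE=3.6879, E=5.1543
step 11 velocities: v0=(0.8521, -0.7348) v1=(1.0818, -1.9301) v2=(0.0572, 0.5108) v3=(-0.0192, -0.3075)
step 11: KE=2.4635, PE=2.6897, E=5.1532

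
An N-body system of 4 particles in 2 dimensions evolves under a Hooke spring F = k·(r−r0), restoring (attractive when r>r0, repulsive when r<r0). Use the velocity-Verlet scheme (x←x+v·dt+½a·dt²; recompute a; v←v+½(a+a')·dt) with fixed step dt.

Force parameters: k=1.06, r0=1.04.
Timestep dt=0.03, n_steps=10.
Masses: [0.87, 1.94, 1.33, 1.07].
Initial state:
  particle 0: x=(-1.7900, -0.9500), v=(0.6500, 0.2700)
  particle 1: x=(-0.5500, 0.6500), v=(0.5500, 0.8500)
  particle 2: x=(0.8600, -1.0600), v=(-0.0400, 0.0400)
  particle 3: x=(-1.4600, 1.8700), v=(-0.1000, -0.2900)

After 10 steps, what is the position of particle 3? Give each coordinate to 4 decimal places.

step 0: x0=(-1.7900, -0.9500) x1=(-0.5500, 0.6500) x2=(0.8600, -1.0600) x3=(-1.4600, 1.8700)
step 1: x0=(-1.7692, -0.9405) x1=(-0.5335, 0.6752) x2=(0.8574, -1.0577) x3=(-1.4622, 1.8594)
step 2: x0=(-1.7457, -0.9283) x1=(-0.5171, 0.6997) x2=(0.8518, -1.0532) x3=(-1.4629, 1.8450)
step 3: x0=(-1.7197, -0.9134) x1=(-0.5008, 0.7235) x2=(0.8435, -1.0464) x3=(-1.4619, 1.8269)
step 4: x0=(-1.6912, -0.8959) x1=(-0.4846, 0.7467) x2=(0.8323, -1.0375) x3=(-1.4594, 1.8052)
step 5: x0=(-1.6603, -0.8757) x1=(-0.4684, 0.7691) x2=(0.8185, -1.0263) x3=(-1.4553, 1.7798)
step 6: x0=(-1.6270, -0.8530) x1=(-0.4524, 0.7908) x2=(0.8019, -1.0130) x3=(-1.4497, 1.7511)
step 7: x0=(-1.5914, -0.8278) x1=(-0.4364, 0.8117) x2=(0.7827, -0.9975) x3=(-1.4425, 1.7190)
step 8: x0=(-1.5537, -0.8001) x1=(-0.4204, 0.8319) x2=(0.7610, -0.9799) x3=(-1.4337, 1.6836)
step 9: x0=(-1.5139, -0.7701) x1=(-0.4046, 0.8514) x2=(0.7368, -0.9602) x3=(-1.4235, 1.6451)
step 10: x0=(-1.4721, -0.7379) x1=(-0.3888, 0.8700) x2=(0.7102, -0.9385) x3=(-1.4118, 1.6037)

(-1.4118, 1.6037)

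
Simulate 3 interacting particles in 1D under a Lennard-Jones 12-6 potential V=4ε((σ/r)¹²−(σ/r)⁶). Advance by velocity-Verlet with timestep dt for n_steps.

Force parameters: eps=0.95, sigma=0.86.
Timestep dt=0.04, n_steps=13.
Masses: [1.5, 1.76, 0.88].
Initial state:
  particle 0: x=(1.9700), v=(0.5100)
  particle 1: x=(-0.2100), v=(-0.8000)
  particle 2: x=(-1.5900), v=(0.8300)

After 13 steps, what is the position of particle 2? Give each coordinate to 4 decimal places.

(-1.6480)

step 0: x0=(1.9700) x1=(-0.2100) x2=(-1.5900)
step 1: x0=(1.9904) x1=(-0.2424) x2=(-1.5560)
step 2: x0=(2.0107) x1=(-0.2758) x2=(-1.5199)
step 3: x0=(2.0310) x1=(-0.3105) x2=(-1.4810)
step 4: x0=(2.0513) x1=(-0.3472) x2=(-1.4383)
step 5: x0=(2.0716) x1=(-0.3862) x2=(-1.3908)
step 6: x0=(2.0918) x1=(-0.4270) x2=(-1.3399)
step 7: x0=(2.1120) x1=(-0.4614) x2=(-1.3016)
step 8: x0=(2.1322) x1=(-0.4589) x2=(-1.3370)
step 9: x0=(2.1524) x1=(-0.4404) x2=(-1.4043)
step 10: x0=(2.1726) x1=(-0.4219) x2=(-1.4718)
step 11: x0=(2.1928) x1=(-0.4057) x2=(-1.5346)
step 12: x0=(2.2129) x1=(-0.3917) x2=(-1.5930)
step 13: x0=(2.2331) x1=(-0.3794) x2=(-1.6480)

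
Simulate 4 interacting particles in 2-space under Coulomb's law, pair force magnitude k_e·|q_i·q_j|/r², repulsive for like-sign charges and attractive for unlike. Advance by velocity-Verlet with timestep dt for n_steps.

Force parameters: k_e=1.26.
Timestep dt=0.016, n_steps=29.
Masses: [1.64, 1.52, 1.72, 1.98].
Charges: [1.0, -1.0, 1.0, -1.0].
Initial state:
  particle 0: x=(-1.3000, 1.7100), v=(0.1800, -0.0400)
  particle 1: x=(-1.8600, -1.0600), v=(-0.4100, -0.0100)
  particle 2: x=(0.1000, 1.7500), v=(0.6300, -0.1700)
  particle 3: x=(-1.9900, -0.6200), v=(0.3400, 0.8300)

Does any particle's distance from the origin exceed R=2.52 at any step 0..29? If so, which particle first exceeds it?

no

step 0: x0=(-1.3000, 1.7100) x1=(-1.8600, -1.0600) x2=(0.1000, 1.7500) x3=(-1.9900, -0.6200)
step 1: x0=(-1.2972, 1.7093) x1=(-1.8664, -1.0606) x2=(0.1101, 1.7473) x3=(-1.9847, -0.6063)
step 2: x0=(-1.2945, 1.7086) x1=(-1.8726, -1.0621) x2=(0.1203, 1.7445) x3=(-1.9795, -0.5919)
step 3: x0=(-1.2919, 1.7078) x1=(-1.8785, -1.0645) x2=(0.1306, 1.7417) x3=(-1.9745, -0.5768)
step 4: x0=(-1.2894, 1.7070) x1=(-1.8842, -1.0677) x2=(0.1409, 1.7389) x3=(-1.9695, -0.5609)
step 5: x0=(-1.2870, 1.7061) x1=(-1.8898, -1.0716) x2=(0.1513, 1.7361) x3=(-1.9647, -0.5444)
step 6: x0=(-1.2848, 1.7051) x1=(-1.8953, -1.0762) x2=(0.1618, 1.7332) x3=(-1.9599, -0.5273)
step 7: x0=(-1.2826, 1.7041) x1=(-1.9007, -1.0815) x2=(0.1723, 1.7304) x3=(-1.9552, -0.5097)
step 8: x0=(-1.2806, 1.7030) x1=(-1.9060, -1.0873) x2=(0.1829, 1.7274) x3=(-1.9504, -0.4915)
step 9: x0=(-1.2786, 1.7018) x1=(-1.9113, -1.0938) x2=(0.1936, 1.7245) x3=(-1.9457, -0.4728)
step 10: x0=(-1.2768, 1.7006) x1=(-1.9165, -1.1007) x2=(0.2043, 1.7216) x3=(-1.9410, -0.4536)
step 11: x0=(-1.2751, 1.6994) x1=(-1.9216, -1.1081) x2=(0.2151, 1.7186) x3=(-1.9363, -0.4341)
step 12: x0=(-1.2735, 1.6980) x1=(-1.9268, -1.1159) x2=(0.2260, 1.7156) x3=(-1.9316, -0.4141)
step 13: x0=(-1.2719, 1.6966) x1=(-1.9319, -1.1242) x2=(0.2369, 1.7125) x3=(-1.9269, -0.3937)
step 14: x0=(-1.2705, 1.6952) x1=(-1.9370, -1.1327) x2=(0.2478, 1.7095) x3=(-1.9221, -0.3730)
step 15: x0=(-1.2692, 1.6936) x1=(-1.9421, -1.1416) x2=(0.2589, 1.7064) x3=(-1.9173, -0.3519)
step 16: x0=(-1.2680, 1.6921) x1=(-1.9472, -1.1509) x2=(0.2700, 1.7033) x3=(-1.9125, -0.3306)
step 17: x0=(-1.2669, 1.6904) x1=(-1.9523, -1.1603) x2=(0.2811, 1.7002) x3=(-1.9076, -0.3090)
step 18: x0=(-1.2659, 1.6887) x1=(-1.9574, -1.1701) x2=(0.2923, 1.6970) x3=(-1.9027, -0.2870)
step 19: x0=(-1.2650, 1.6869) x1=(-1.9625, -1.1801) x2=(0.3035, 1.6938) x3=(-1.8978, -0.2649)
step 20: x0=(-1.2642, 1.6851) x1=(-1.9676, -1.1903) x2=(0.3148, 1.6906) x3=(-1.8928, -0.2425)
step 21: x0=(-1.2635, 1.6832) x1=(-1.9727, -1.2007) x2=(0.3262, 1.6874) x3=(-1.8878, -0.2198)
step 22: x0=(-1.2629, 1.6812) x1=(-1.9778, -1.2112) x2=(0.3376, 1.6841) x3=(-1.8827, -0.1970)
step 23: x0=(-1.2624, 1.6791) x1=(-1.9829, -1.2220) x2=(0.3490, 1.6808) x3=(-1.8776, -0.1739)
step 24: x0=(-1.2620, 1.6770) x1=(-1.9880, -1.2329) x2=(0.3605, 1.6775) x3=(-1.8725, -0.1507)
step 25: x0=(-1.2617, 1.6748) x1=(-1.9931, -1.2439) x2=(0.3721, 1.6742) x3=(-1.8673, -0.1272)
step 26: x0=(-1.2615, 1.6725) x1=(-1.9982, -1.2551) x2=(0.3837, 1.6709) x3=(-1.8620, -0.1036)
step 27: x0=(-1.2614, 1.6702) x1=(-2.0033, -1.2664) x2=(0.3953, 1.6675) x3=(-1.8568, -0.0798)
step 28: x0=(-1.2613, 1.6678) x1=(-2.0084, -1.2778) x2=(0.4070, 1.6641) x3=(-1.8514, -0.0558)
step 29: x0=(-1.2614, 1.6653) x1=(-2.0136, -1.2893) x2=(0.4187, 1.6606) x3=(-1.8461, -0.0316)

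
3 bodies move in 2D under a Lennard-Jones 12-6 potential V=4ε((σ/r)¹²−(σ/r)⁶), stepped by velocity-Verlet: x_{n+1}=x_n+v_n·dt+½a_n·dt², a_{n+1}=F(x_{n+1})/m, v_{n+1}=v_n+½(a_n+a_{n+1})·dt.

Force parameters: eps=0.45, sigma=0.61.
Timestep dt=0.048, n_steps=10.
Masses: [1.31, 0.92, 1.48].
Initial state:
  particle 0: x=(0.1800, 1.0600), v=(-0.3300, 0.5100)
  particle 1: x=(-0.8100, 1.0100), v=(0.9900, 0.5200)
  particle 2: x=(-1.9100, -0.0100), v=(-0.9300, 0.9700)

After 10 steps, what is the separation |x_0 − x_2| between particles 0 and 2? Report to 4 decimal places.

2.7785

step 0: x0=(0.1800, 1.0600) x1=(-0.8100, 1.0100) x2=(-1.9100, -0.0100)
step 1: x0=(0.1637, 1.0845) x1=(-0.7619, 1.0350) x2=(-1.9546, 0.0366)
step 2: x0=(0.1460, 1.1088) x1=(-0.7118, 1.0600) x2=(-1.9992, 0.0832)
step 3: x0=(0.1262, 1.1331) x1=(-0.6587, 1.0852) x2=(-2.0438, 0.1298)
step 4: x0=(0.1034, 1.1572) x1=(-0.6015, 1.1106) x2=(-2.0883, 0.1764)
step 5: x0=(0.0787, 1.1811) x1=(-0.5416, 1.1362) x2=(-2.1328, 0.2231)
step 6: x0=(0.0752, 1.2066) x1=(-0.5118, 1.1595) x2=(-2.1774, 0.2697)
step 7: x0=(0.1301, 1.2368) x1=(-0.5652, 1.1762) x2=(-2.2219, 0.3164)
step 8: x0=(0.1836, 1.2668) x1=(-0.6167, 1.1931) x2=(-2.2664, 0.3631)
step 9: x0=(0.2344, 1.2966) x1=(-0.6643, 1.2103) x2=(-2.3108, 0.4097)
step 10: x0=(0.2836, 1.3263) x1=(-0.7096, 1.2278) x2=(-2.3553, 0.4564)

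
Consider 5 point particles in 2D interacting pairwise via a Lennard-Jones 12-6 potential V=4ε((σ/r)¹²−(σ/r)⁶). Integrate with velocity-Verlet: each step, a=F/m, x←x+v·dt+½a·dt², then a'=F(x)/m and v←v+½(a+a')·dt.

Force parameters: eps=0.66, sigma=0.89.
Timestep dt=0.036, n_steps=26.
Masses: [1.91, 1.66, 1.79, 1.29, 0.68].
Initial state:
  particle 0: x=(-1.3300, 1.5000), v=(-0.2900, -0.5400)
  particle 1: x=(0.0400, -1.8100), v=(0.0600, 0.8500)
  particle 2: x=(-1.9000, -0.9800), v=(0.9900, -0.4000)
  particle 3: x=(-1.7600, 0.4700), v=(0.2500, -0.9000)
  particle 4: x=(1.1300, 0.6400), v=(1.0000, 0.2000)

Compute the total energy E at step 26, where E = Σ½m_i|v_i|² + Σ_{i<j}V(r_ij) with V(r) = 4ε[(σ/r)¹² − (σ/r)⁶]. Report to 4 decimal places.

step 0: x0=(-1.3300, 1.5000) x1=(0.0400, -1.8100) x2=(-1.9000, -0.9800) x3=(-1.7600, 0.4700) x4=(1.1300, 0.6400)
step 1: x0=(-1.3407, 1.4800) x1=(0.0421, -1.7794) x2=(-1.8643, -0.9942) x3=(-1.7507, 0.4382) x4=(1.1660, 0.6472)
step 2: x0=(-1.3518, 1.4589) x1=(0.0443, -1.7488) x2=(-1.8286, -1.0080) x3=(-1.7407, 0.4074) x4=(1.2019, 0.6544)
step 3: x0=(-1.3633, 1.4366) x1=(0.0463, -1.7181) x2=(-1.7928, -1.0214) x3=(-1.7302, 0.3778) x4=(1.2379, 0.6616)
step 4: x0=(-1.3752, 1.4132) x1=(0.0483, -1.6874) x2=(-1.7569, -1.0344) x3=(-1.7191, 0.3491) x4=(1.2737, 0.6687)
step 5: x0=(-1.3875, 1.3886) x1=(0.0503, -1.6567) x2=(-1.7210, -1.0468) x3=(-1.7075, 0.3214) x4=(1.3096, 0.6759)
step 6: x0=(-1.4001, 1.3629) x1=(0.0522, -1.6259) x2=(-1.6849, -1.0587) x3=(-1.6954, 0.2947) x4=(1.3454, 0.6830)
step 7: x0=(-1.4130, 1.3360) x1=(0.0540, -1.5951) x2=(-1.6488, -1.0701) x3=(-1.6828, 0.2689) x4=(1.3812, 0.6901)
step 8: x0=(-1.4262, 1.3079) x1=(0.0557, -1.5643) x2=(-1.6127, -1.0809) x3=(-1.6697, 0.2440) x4=(1.4170, 0.6972)
step 9: x0=(-1.4397, 1.2787) x1=(0.0572, -1.5334) x2=(-1.5764, -1.0910) x3=(-1.6561, 0.2199) x4=(1.4528, 0.7043)
step 10: x0=(-1.4534, 1.2483) x1=(0.0587, -1.5024) x2=(-1.5400, -1.1005) x3=(-1.6422, 0.1965) x4=(1.4885, 0.7114)
step 11: x0=(-1.4674, 1.2168) x1=(0.0599, -1.4714) x2=(-1.5036, -1.1093) x3=(-1.6278, 0.1738) x4=(1.5242, 0.7185)
step 12: x0=(-1.4814, 1.1842) x1=(0.0609, -1.4403) x2=(-1.4670, -1.1173) x3=(-1.6131, 0.1515) x4=(1.5599, 0.7255)
step 13: x0=(-1.4956, 1.1507) x1=(0.0617, -1.4092) x2=(-1.4303, -1.1247) x3=(-1.5982, 0.1294) x4=(1.5956, 0.7325)
step 14: x0=(-1.5098, 1.1166) x1=(0.0622, -1.3780) x2=(-1.3934, -1.1312) x3=(-1.5829, 0.1071) x4=(1.6312, 0.7396)
step 15: x0=(-1.5241, 1.0821) x1=(0.0623, -1.3467) x2=(-1.3563, -1.1369) x3=(-1.5674, 0.0842) x4=(1.6669, 0.7466)
step 16: x0=(-1.5384, 1.0475) x1=(0.0619, -1.3153) x2=(-1.3190, -1.1417) x3=(-1.5516, 0.0599) x4=(1.7025, 0.7536)
step 17: x0=(-1.5526, 1.0134) x1=(0.0610, -1.2838) x2=(-1.2814, -1.1456) x3=(-1.5356, 0.0337) x4=(1.7381, 0.7605)
step 18: x0=(-1.5669, 0.9800) x1=(0.0595, -1.2522) x2=(-1.2434, -1.1485) x3=(-1.5192, 0.0049) x4=(1.7736, 0.7675)
step 19: x0=(-1.5811, 0.9474) x1=(0.0571, -1.2205) x2=(-1.2050, -1.1504) x3=(-1.5023, -0.0268) x4=(1.8092, 0.7744)
step 20: x0=(-1.5955, 0.9158) x1=(0.0538, -1.1887) x2=(-1.1661, -1.1511) x3=(-1.4848, -0.0614) x4=(1.8447, 0.7814)
step 21: x0=(-1.6099, 0.8847) x1=(0.0494, -1.1569) x2=(-1.1265, -1.1507) x3=(-1.4667, -0.0986) x4=(1.8803, 0.7883)
step 22: x0=(-1.6243, 0.8537) x1=(0.0437, -1.1249) x2=(-1.0862, -1.1489) x3=(-1.4479, -0.1379) x4=(1.9158, 0.7952)
step 23: x0=(-1.6387, 0.8225) x1=(0.0366, -1.0930) x2=(-1.0450, -1.1460) x3=(-1.4285, -0.1784) x4=(1.9512, 0.8021)
step 24: x0=(-1.6529, 0.7906) x1=(0.0280, -1.0610) x2=(-1.0030, -1.1421) x3=(-1.4086, -0.2194) x4=(1.9867, 0.8090)
step 25: x0=(-1.6669, 0.7579) x1=(0.0183, -1.0290) x2=(-0.9602, -1.1379) x3=(-1.3888, -0.2596) x4=(2.0222, 0.8158)
step 26: x0=(-1.6807, 0.7241) x1=(0.0091, -0.9968) x2=(-0.9176, -1.1345) x3=(-1.3696, -0.2973) x4=(2.0576, 0.8227)
step 0 velocities: v0=(-0.2900, -0.5400) v1=(0.0600, 0.8500) v2=(0.9900, -0.4000) v3=(0.2500, -0.9000) v4=(1.0000, 0.2000)
step 0: KE=2.8982, PE=-0.6674, E=2.2308
step 26 velocities: v0=(-0.3763, -0.9534) v1=(-0.1972, 0.9051) v2=(1.1431, 0.0521) v3=(0.5046, -0.9811) v4=(0.9842, 0.1904)
step 26: KE=4.0141, PE=-1.8103, E=2.2038

2.2038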